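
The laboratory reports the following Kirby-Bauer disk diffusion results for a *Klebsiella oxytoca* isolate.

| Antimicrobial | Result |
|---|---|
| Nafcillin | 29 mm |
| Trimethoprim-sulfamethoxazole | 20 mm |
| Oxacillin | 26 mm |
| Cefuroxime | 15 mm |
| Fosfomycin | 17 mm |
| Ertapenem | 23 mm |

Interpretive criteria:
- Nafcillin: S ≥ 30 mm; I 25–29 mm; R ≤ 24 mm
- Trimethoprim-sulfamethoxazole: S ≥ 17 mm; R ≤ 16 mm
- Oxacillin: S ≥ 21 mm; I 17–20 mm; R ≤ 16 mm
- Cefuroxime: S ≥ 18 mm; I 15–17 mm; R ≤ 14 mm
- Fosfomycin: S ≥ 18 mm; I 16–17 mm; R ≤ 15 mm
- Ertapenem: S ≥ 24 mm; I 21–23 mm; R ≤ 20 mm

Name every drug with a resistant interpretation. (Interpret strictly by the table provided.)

none

Nafcillin (29 mm) in 25–29 mm → intermediate
Trimethoprim-sulfamethoxazole (20 mm) ≥ 17 mm ⇒ S
Oxacillin 26 mm: ≥ 21 mm — Susceptible
Cefuroxime 15 mm: in 15–17 mm ⇒ Intermediate
Fosfomycin: 17 mm is in 16–17 mm — I
Ertapenem 23 mm: in 21–23 mm — Intermediate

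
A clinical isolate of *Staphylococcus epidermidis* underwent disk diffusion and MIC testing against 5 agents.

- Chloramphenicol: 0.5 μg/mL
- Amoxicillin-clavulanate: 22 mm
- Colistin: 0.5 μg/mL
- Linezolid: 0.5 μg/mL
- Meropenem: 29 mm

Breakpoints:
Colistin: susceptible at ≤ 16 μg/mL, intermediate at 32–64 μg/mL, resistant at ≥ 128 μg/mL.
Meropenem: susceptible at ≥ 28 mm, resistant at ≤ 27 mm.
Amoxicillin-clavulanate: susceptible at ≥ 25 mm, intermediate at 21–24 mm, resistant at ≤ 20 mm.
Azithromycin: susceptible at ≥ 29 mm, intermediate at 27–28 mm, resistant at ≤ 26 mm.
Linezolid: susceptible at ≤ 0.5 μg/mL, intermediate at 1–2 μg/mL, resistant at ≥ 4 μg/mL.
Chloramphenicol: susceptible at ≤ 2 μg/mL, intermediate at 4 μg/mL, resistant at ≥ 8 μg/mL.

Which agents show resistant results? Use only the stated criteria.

none

Chloramphenicol (0.5 μg/mL) ≤ 2 μg/mL → susceptible
Amoxicillin-clavulanate 22 mm: in 21–24 mm → I
Colistin: 0.5 μg/mL is ≤ 16 μg/mL — Susceptible
Linezolid 0.5 μg/mL: ≤ 0.5 μg/mL — susceptible
Meropenem (29 mm) ≥ 28 mm → Susceptible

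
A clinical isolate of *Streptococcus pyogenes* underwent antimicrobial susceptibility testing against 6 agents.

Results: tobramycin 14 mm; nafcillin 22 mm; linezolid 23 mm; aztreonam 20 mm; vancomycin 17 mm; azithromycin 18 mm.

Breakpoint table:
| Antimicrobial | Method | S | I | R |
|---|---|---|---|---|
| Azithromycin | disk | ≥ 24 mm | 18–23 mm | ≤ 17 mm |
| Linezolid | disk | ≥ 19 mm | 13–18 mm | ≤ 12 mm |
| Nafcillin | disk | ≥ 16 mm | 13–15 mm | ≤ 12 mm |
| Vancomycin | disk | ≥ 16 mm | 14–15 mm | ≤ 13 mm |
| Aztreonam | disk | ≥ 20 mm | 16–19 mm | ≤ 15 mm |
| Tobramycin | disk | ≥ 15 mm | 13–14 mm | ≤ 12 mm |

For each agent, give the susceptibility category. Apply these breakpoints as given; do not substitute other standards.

Tobramycin 14 mm: in 13–14 mm — I
Nafcillin (22 mm) ≥ 16 mm → susceptible
Linezolid: 23 mm is ≥ 19 mm → S
Aztreonam 20 mm: ≥ 20 mm ⇒ susceptible
Vancomycin 17 mm: ≥ 16 mm ⇒ susceptible
Azithromycin: 18 mm is in 18–23 mm → intermediate

I, S, S, S, S, I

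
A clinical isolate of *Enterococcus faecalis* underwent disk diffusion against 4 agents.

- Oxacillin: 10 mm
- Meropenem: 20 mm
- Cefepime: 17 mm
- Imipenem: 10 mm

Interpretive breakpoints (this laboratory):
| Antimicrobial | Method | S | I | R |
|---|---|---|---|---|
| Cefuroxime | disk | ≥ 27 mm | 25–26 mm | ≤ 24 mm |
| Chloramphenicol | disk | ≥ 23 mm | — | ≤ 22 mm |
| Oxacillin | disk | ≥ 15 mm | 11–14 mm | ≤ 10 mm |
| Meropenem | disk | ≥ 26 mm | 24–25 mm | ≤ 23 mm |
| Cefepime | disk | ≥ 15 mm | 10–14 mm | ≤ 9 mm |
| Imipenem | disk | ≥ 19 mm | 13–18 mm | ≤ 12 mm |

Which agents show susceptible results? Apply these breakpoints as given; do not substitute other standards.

cefepime

Oxacillin: 10 mm is ≤ 10 mm → R
Meropenem 20 mm: ≤ 23 mm — R
Cefepime: 17 mm is ≥ 15 mm → Susceptible
Imipenem (10 mm) ≤ 12 mm — R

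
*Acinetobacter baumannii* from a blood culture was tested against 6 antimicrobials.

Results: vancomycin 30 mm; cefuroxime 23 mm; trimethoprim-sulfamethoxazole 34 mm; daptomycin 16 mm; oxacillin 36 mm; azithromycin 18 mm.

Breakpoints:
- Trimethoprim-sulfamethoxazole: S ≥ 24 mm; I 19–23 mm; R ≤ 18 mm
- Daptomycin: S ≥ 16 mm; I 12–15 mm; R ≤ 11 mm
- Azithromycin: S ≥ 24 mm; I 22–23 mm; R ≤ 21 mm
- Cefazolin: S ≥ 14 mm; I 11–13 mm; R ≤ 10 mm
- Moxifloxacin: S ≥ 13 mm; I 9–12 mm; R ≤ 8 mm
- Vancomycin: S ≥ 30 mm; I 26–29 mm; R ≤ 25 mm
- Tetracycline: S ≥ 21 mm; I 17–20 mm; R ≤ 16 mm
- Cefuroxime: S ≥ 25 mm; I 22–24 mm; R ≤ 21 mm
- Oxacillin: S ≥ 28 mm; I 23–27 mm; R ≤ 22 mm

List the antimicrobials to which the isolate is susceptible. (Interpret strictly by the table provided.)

vancomycin, trimethoprim-sulfamethoxazole, daptomycin, oxacillin

Vancomycin (30 mm) ≥ 30 mm — Susceptible
Cefuroxime (23 mm) in 22–24 mm → intermediate
Trimethoprim-sulfamethoxazole (34 mm) ≥ 24 mm → susceptible
Daptomycin: 16 mm is ≥ 16 mm → susceptible
Oxacillin: 36 mm is ≥ 28 mm — Susceptible
Azithromycin (18 mm) ≤ 21 mm — R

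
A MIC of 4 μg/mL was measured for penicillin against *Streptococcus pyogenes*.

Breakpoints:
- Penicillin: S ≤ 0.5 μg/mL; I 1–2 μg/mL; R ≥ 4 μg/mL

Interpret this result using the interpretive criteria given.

Penicillin: 4 μg/mL is ≥ 4 μg/mL — R

Resistant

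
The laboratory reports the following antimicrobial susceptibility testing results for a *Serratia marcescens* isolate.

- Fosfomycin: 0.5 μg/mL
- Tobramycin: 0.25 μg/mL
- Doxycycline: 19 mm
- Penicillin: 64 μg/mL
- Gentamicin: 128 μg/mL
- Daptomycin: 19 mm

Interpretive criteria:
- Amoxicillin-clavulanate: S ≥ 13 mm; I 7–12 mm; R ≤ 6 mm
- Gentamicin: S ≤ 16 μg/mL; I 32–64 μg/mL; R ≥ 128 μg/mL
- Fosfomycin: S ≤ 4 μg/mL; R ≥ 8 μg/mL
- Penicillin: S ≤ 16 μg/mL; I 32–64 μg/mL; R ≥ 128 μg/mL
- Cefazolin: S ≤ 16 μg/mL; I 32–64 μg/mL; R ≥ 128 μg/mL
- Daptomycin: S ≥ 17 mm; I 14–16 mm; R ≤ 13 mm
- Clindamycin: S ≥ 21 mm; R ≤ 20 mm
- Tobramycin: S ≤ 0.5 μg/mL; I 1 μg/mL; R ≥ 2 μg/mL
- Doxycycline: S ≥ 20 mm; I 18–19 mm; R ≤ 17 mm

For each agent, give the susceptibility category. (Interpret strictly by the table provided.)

S, S, I, I, R, S

Fosfomycin (0.5 μg/mL) ≤ 4 μg/mL ⇒ susceptible
Tobramycin: 0.25 μg/mL is ≤ 0.5 μg/mL — susceptible
Doxycycline 19 mm: in 18–19 mm — intermediate
Penicillin (64 μg/mL) in 32–64 μg/mL — I
Gentamicin 128 μg/mL: ≥ 128 μg/mL — R
Daptomycin (19 mm) ≥ 17 mm — susceptible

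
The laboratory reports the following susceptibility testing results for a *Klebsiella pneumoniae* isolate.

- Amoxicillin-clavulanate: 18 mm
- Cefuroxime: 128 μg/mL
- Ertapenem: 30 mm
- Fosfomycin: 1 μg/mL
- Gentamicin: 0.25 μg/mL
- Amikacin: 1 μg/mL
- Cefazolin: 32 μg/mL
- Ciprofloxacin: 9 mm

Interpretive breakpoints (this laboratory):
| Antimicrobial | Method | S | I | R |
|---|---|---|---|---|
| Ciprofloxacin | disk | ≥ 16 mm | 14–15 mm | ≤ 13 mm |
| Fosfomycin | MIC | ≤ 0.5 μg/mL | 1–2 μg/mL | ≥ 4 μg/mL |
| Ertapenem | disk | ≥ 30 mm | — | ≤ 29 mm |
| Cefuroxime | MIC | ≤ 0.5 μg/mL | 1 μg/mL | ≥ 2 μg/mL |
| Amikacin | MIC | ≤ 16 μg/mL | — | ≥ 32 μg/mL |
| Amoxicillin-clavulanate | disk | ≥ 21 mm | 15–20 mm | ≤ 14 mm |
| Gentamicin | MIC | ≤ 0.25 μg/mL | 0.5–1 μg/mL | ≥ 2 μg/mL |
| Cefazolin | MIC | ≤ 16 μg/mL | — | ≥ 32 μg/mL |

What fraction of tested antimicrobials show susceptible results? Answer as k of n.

Amoxicillin-clavulanate (18 mm) in 15–20 mm → I
Cefuroxime: 128 μg/mL is ≥ 2 μg/mL — resistant
Ertapenem: 30 mm is ≥ 30 mm → susceptible
Fosfomycin 1 μg/mL: in 1–2 μg/mL → I
Gentamicin (0.25 μg/mL) ≤ 0.25 μg/mL ⇒ Susceptible
Amikacin 1 μg/mL: ≤ 16 μg/mL → S
Cefazolin: 32 μg/mL is ≥ 32 μg/mL ⇒ resistant
Ciprofloxacin (9 mm) ≤ 13 mm ⇒ Resistant
Susceptible: 3/8

3 of 8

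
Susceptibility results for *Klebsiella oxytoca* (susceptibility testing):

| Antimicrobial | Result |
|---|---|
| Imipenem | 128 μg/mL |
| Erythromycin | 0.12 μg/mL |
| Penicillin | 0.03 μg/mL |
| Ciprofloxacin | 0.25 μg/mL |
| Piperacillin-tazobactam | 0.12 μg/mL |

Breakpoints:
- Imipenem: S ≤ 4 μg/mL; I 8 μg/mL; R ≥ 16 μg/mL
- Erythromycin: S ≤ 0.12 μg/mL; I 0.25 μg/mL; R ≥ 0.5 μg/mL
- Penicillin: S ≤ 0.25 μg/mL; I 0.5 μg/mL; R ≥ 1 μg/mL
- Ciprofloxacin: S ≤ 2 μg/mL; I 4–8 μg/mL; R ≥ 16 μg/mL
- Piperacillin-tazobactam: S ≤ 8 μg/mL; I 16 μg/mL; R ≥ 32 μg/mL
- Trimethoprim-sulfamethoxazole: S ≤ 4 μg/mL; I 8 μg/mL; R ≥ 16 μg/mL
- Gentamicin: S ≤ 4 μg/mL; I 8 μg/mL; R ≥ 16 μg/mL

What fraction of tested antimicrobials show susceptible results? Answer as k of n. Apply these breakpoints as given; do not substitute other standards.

Imipenem 128 μg/mL: ≥ 16 μg/mL → Resistant
Erythromycin (0.12 μg/mL) ≤ 0.12 μg/mL → Susceptible
Penicillin: 0.03 μg/mL is ≤ 0.25 μg/mL — S
Ciprofloxacin 0.25 μg/mL: ≤ 2 μg/mL → susceptible
Piperacillin-tazobactam 0.12 μg/mL: ≤ 8 μg/mL ⇒ susceptible
Susceptible: 4/5

4 of 5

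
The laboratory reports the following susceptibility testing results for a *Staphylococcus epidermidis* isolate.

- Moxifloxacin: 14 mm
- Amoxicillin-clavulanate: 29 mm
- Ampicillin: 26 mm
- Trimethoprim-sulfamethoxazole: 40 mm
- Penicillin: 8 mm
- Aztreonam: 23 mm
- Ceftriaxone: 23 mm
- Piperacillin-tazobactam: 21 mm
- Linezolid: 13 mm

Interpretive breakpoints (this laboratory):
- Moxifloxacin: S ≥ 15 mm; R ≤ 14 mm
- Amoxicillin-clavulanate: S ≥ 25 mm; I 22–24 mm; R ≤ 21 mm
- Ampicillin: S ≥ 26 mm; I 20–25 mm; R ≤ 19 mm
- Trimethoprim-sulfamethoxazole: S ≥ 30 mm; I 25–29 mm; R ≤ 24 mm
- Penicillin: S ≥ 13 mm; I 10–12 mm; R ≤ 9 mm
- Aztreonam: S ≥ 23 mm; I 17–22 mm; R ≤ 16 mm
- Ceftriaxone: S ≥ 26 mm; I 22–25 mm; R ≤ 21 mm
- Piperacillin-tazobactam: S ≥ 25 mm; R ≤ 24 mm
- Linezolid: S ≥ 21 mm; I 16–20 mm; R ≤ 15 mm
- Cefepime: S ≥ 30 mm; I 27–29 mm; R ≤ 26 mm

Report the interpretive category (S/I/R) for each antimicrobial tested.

Moxifloxacin (14 mm) ≤ 14 mm → Resistant
Amoxicillin-clavulanate: 29 mm is ≥ 25 mm — susceptible
Ampicillin (26 mm) ≥ 26 mm ⇒ S
Trimethoprim-sulfamethoxazole: 40 mm is ≥ 30 mm → susceptible
Penicillin 8 mm: ≤ 9 mm — Resistant
Aztreonam (23 mm) ≥ 23 mm ⇒ S
Ceftriaxone (23 mm) in 22–25 mm ⇒ I
Piperacillin-tazobactam: 21 mm is ≤ 24 mm — R
Linezolid (13 mm) ≤ 15 mm — resistant

R, S, S, S, R, S, I, R, R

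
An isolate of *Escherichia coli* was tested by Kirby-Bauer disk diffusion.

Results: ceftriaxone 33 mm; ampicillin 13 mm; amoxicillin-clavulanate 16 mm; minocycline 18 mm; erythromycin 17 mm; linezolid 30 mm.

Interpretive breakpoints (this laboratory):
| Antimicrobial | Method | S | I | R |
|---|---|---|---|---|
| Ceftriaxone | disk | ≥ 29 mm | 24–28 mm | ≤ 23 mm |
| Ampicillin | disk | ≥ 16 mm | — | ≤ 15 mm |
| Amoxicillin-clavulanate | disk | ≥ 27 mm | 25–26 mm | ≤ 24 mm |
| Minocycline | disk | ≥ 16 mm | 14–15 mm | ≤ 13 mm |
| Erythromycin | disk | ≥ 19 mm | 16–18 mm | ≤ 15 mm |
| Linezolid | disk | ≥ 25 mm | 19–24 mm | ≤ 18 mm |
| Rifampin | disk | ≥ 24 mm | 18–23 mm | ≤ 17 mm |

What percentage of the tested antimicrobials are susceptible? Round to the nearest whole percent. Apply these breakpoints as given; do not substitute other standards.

50%

Ceftriaxone 33 mm: ≥ 29 mm ⇒ susceptible
Ampicillin: 13 mm is ≤ 15 mm — Resistant
Amoxicillin-clavulanate: 16 mm is ≤ 24 mm — R
Minocycline 18 mm: ≥ 16 mm — Susceptible
Erythromycin 17 mm: in 16–18 mm → intermediate
Linezolid 30 mm: ≥ 25 mm — Susceptible
Susceptible: 3/6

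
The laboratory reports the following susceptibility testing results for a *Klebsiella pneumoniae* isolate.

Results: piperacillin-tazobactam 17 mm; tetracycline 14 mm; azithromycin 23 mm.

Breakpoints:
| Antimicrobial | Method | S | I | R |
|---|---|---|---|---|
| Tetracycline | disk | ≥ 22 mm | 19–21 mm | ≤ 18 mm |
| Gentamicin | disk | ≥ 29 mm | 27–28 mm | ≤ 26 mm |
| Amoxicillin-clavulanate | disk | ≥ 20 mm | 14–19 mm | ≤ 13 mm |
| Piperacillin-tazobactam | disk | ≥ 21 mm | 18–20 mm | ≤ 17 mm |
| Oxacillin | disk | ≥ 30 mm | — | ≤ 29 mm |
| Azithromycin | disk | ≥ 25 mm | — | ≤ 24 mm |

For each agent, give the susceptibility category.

R, R, R

Piperacillin-tazobactam: 17 mm is ≤ 17 mm ⇒ R
Tetracycline (14 mm) ≤ 18 mm ⇒ resistant
Azithromycin: 23 mm is ≤ 24 mm → R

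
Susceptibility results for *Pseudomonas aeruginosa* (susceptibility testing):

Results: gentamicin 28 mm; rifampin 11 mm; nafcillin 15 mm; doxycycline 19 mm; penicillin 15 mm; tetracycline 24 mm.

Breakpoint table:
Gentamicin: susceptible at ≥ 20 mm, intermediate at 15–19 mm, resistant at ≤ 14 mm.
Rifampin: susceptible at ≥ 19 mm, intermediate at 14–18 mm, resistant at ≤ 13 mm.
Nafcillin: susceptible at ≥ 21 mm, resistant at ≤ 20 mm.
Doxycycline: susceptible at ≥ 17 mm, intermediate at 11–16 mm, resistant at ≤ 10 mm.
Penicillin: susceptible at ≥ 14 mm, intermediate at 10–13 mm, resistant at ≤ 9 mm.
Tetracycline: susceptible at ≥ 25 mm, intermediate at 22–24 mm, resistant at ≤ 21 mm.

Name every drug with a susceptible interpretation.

Gentamicin 28 mm: ≥ 20 mm — S
Rifampin (11 mm) ≤ 13 mm → resistant
Nafcillin 15 mm: ≤ 20 mm — resistant
Doxycycline: 19 mm is ≥ 17 mm — Susceptible
Penicillin: 15 mm is ≥ 14 mm ⇒ Susceptible
Tetracycline (24 mm) in 22–24 mm → intermediate

gentamicin, doxycycline, penicillin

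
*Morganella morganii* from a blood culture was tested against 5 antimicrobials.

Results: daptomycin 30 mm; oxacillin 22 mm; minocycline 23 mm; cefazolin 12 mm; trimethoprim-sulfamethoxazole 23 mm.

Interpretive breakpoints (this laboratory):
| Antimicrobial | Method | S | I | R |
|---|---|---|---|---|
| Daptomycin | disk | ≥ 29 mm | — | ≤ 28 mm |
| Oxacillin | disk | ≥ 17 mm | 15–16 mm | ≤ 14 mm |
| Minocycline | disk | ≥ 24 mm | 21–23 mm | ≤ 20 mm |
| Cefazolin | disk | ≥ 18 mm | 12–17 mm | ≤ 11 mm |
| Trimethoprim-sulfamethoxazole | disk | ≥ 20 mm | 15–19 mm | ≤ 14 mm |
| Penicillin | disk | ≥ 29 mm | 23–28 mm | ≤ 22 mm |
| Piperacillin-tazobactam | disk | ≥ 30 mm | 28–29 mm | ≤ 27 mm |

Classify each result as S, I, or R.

S, S, I, I, S

Daptomycin 30 mm: ≥ 29 mm → S
Oxacillin: 22 mm is ≥ 17 mm → susceptible
Minocycline (23 mm) in 21–23 mm — intermediate
Cefazolin: 12 mm is in 12–17 mm → Intermediate
Trimethoprim-sulfamethoxazole: 23 mm is ≥ 20 mm → susceptible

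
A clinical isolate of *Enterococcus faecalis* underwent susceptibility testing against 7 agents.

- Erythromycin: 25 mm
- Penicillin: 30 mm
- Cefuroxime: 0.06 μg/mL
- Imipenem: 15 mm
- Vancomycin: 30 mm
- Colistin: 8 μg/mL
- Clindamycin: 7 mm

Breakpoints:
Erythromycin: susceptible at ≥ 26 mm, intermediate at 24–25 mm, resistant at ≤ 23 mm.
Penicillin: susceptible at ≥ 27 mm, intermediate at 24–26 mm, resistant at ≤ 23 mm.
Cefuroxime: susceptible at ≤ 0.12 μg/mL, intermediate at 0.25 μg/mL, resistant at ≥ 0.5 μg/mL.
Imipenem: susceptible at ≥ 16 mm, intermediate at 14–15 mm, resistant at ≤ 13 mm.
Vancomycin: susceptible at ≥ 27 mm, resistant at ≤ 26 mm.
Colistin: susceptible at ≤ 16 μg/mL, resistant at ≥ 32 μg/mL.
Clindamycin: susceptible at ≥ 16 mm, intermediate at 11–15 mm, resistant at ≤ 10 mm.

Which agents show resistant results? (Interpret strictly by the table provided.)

Erythromycin (25 mm) in 24–25 mm → I
Penicillin (30 mm) ≥ 27 mm — S
Cefuroxime: 0.06 μg/mL is ≤ 0.12 μg/mL → susceptible
Imipenem: 15 mm is in 14–15 mm ⇒ Intermediate
Vancomycin: 30 mm is ≥ 27 mm — S
Colistin 8 μg/mL: ≤ 16 μg/mL ⇒ Susceptible
Clindamycin (7 mm) ≤ 10 mm → Resistant

clindamycin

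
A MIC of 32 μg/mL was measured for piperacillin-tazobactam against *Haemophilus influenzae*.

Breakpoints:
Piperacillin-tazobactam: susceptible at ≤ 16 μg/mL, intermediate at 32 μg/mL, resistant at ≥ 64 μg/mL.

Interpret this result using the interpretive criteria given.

Intermediate

Piperacillin-tazobactam (32 μg/mL) = 32 μg/mL → Intermediate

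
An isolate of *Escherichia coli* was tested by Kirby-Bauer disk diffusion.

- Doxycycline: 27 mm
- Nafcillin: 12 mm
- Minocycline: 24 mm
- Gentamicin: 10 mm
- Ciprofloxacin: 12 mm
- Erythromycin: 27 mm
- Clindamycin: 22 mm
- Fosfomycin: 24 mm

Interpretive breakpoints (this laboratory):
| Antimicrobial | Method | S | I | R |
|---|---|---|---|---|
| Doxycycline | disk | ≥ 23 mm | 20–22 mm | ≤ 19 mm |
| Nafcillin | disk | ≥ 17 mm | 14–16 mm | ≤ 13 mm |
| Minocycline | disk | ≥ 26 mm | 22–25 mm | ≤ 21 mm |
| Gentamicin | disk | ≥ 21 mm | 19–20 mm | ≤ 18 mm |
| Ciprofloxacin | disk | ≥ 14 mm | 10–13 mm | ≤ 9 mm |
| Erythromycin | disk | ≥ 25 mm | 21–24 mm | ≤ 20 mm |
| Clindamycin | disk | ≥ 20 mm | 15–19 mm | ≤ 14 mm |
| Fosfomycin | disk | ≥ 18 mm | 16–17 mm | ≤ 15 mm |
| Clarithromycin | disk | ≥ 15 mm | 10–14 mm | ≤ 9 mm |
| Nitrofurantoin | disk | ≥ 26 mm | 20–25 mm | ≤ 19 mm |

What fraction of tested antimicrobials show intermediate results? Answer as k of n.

2 of 8

Doxycycline: 27 mm is ≥ 23 mm — susceptible
Nafcillin: 12 mm is ≤ 13 mm → resistant
Minocycline: 24 mm is in 22–25 mm → I
Gentamicin (10 mm) ≤ 18 mm ⇒ resistant
Ciprofloxacin: 12 mm is in 10–13 mm — Intermediate
Erythromycin: 27 mm is ≥ 25 mm — S
Clindamycin 22 mm: ≥ 20 mm → susceptible
Fosfomycin 24 mm: ≥ 18 mm → Susceptible
Intermediate: 2/8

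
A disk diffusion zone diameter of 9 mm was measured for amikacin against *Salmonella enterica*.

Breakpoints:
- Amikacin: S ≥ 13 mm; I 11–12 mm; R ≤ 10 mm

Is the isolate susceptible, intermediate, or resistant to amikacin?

Resistant

Amikacin (9 mm) ≤ 10 mm ⇒ Resistant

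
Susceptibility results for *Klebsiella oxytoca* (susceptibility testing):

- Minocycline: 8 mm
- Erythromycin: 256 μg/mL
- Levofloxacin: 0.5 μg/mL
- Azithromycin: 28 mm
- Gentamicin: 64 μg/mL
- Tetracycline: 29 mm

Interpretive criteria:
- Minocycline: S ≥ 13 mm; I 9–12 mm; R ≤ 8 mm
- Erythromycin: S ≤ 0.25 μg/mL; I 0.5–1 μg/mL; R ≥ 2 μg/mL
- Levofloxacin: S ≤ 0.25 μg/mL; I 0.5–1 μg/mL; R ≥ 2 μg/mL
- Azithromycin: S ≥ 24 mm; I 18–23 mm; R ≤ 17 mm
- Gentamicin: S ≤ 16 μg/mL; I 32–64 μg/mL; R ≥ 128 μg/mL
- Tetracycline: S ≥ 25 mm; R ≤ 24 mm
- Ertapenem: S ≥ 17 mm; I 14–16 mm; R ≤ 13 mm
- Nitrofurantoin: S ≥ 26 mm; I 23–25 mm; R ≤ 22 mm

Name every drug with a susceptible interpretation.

Minocycline 8 mm: ≤ 8 mm — Resistant
Erythromycin 256 μg/mL: ≥ 2 μg/mL — R
Levofloxacin 0.5 μg/mL: in 0.5–1 μg/mL → I
Azithromycin: 28 mm is ≥ 24 mm ⇒ S
Gentamicin (64 μg/mL) in 32–64 μg/mL → I
Tetracycline 29 mm: ≥ 25 mm → Susceptible

azithromycin, tetracycline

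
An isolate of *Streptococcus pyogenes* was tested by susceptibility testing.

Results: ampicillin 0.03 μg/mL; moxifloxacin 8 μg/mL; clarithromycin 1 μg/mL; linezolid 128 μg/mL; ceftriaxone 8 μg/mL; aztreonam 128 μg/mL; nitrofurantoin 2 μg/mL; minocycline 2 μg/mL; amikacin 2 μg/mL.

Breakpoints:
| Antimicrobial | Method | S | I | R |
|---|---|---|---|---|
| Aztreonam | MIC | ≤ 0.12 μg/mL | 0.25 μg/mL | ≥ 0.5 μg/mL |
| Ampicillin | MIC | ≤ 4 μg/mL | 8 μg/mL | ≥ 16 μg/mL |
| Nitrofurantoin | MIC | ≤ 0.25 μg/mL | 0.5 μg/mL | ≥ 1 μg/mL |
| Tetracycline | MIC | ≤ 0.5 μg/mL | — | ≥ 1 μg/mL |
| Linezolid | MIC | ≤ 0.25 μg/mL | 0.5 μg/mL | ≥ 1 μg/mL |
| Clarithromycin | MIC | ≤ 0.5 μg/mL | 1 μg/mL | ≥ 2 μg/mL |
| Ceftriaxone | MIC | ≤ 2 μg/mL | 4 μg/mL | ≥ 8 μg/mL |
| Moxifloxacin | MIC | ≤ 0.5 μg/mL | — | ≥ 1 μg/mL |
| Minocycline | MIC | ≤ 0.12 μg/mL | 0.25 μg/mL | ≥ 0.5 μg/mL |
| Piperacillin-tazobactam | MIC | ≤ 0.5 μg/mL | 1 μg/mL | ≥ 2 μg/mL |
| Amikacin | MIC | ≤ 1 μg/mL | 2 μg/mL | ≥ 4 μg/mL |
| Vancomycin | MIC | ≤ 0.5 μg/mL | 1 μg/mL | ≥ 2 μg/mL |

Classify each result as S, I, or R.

S, R, I, R, R, R, R, R, I

Ampicillin 0.03 μg/mL: ≤ 4 μg/mL → S
Moxifloxacin: 8 μg/mL is ≥ 1 μg/mL ⇒ R
Clarithromycin: 1 μg/mL is = 1 μg/mL → I
Linezolid 128 μg/mL: ≥ 1 μg/mL ⇒ R
Ceftriaxone: 8 μg/mL is ≥ 8 μg/mL → resistant
Aztreonam: 128 μg/mL is ≥ 0.5 μg/mL — R
Nitrofurantoin (2 μg/mL) ≥ 1 μg/mL ⇒ Resistant
Minocycline 2 μg/mL: ≥ 0.5 μg/mL — R
Amikacin: 2 μg/mL is = 2 μg/mL — Intermediate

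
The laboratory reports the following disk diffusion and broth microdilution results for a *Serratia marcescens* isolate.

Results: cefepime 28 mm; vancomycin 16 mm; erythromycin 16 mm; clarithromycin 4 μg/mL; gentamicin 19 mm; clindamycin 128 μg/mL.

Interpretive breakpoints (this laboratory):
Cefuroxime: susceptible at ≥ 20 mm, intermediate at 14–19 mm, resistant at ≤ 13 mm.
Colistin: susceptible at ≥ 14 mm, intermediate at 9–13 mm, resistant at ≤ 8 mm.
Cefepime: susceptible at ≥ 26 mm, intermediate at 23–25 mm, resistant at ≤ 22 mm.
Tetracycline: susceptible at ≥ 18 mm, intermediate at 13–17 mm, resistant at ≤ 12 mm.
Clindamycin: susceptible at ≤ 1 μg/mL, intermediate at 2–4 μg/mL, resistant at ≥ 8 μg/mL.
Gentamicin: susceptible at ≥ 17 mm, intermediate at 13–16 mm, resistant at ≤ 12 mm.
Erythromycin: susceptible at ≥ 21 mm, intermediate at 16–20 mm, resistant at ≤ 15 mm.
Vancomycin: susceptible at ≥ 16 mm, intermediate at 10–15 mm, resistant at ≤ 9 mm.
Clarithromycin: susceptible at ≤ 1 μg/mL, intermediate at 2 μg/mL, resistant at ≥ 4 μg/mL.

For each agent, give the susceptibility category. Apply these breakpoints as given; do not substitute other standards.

S, S, I, R, S, R

Cefepime: 28 mm is ≥ 26 mm → susceptible
Vancomycin: 16 mm is ≥ 16 mm → Susceptible
Erythromycin: 16 mm is in 16–20 mm — I
Clarithromycin 4 μg/mL: ≥ 4 μg/mL → R
Gentamicin (19 mm) ≥ 17 mm ⇒ S
Clindamycin: 128 μg/mL is ≥ 8 μg/mL — Resistant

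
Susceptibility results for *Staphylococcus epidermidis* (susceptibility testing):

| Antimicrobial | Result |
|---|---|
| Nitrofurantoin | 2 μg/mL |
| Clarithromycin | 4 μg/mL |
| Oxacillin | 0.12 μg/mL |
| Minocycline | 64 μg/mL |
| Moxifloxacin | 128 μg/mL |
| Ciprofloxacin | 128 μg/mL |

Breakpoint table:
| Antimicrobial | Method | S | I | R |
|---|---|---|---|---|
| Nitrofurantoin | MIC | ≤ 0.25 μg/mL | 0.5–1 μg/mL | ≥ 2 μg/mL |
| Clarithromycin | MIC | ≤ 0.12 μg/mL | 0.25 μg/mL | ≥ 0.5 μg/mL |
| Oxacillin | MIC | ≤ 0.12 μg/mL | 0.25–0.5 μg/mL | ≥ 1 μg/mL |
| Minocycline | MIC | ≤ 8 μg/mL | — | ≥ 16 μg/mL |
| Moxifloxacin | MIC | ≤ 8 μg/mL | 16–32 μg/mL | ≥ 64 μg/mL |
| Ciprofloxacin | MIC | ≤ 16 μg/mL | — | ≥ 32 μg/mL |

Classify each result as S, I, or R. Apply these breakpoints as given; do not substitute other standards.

Nitrofurantoin: 2 μg/mL is ≥ 2 μg/mL → R
Clarithromycin 4 μg/mL: ≥ 0.5 μg/mL — R
Oxacillin 0.12 μg/mL: ≤ 0.12 μg/mL → susceptible
Minocycline 64 μg/mL: ≥ 16 μg/mL → resistant
Moxifloxacin 128 μg/mL: ≥ 64 μg/mL — resistant
Ciprofloxacin 128 μg/mL: ≥ 32 μg/mL ⇒ R

R, R, S, R, R, R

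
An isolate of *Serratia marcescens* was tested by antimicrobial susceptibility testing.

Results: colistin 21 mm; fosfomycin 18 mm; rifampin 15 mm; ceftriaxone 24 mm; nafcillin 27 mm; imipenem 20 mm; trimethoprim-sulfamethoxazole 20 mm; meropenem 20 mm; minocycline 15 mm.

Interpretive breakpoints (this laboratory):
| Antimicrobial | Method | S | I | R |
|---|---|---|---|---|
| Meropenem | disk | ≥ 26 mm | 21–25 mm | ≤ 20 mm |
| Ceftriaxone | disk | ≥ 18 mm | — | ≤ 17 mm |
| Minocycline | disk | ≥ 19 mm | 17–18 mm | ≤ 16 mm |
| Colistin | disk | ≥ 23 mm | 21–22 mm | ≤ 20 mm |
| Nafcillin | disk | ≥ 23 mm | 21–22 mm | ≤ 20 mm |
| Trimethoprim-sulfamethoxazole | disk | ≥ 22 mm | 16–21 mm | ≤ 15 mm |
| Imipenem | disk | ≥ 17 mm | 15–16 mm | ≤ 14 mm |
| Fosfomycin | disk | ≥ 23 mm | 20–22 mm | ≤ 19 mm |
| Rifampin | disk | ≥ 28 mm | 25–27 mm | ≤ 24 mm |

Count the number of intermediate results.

Colistin (21 mm) in 21–22 mm — I
Fosfomycin (18 mm) ≤ 19 mm — Resistant
Rifampin: 15 mm is ≤ 24 mm ⇒ R
Ceftriaxone 24 mm: ≥ 18 mm ⇒ Susceptible
Nafcillin 27 mm: ≥ 23 mm — Susceptible
Imipenem 20 mm: ≥ 17 mm — Susceptible
Trimethoprim-sulfamethoxazole: 20 mm is in 16–21 mm → Intermediate
Meropenem: 20 mm is ≤ 20 mm ⇒ R
Minocycline (15 mm) ≤ 16 mm → R
Intermediate: 2

2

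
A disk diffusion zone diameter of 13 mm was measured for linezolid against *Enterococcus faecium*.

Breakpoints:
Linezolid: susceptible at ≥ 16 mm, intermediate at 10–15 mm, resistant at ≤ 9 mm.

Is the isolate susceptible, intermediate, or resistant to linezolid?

I

Linezolid 13 mm: in 10–15 mm ⇒ Intermediate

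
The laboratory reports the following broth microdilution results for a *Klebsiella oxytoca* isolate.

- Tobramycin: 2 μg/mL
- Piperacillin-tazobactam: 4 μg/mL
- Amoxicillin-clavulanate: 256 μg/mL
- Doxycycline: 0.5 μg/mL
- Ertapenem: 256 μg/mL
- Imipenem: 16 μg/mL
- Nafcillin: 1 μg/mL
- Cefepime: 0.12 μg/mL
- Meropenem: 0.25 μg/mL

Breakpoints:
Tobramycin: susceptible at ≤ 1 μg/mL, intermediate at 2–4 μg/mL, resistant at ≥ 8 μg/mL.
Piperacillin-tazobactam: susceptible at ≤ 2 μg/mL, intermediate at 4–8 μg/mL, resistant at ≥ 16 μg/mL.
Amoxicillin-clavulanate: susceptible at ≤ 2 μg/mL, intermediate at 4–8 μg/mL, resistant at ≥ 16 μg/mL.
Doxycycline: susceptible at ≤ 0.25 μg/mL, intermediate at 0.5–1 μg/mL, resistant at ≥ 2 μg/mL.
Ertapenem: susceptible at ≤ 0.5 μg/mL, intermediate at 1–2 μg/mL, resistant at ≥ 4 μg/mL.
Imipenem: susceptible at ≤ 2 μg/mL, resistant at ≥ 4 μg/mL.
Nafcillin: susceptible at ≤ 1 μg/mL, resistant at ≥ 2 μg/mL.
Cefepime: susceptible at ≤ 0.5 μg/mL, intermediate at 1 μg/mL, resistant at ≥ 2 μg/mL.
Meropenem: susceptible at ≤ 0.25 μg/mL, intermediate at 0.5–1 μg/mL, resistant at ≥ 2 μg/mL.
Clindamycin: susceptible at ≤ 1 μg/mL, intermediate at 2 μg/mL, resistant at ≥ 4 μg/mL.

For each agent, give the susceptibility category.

Tobramycin (2 μg/mL) in 2–4 μg/mL — Intermediate
Piperacillin-tazobactam (4 μg/mL) in 4–8 μg/mL — I
Amoxicillin-clavulanate 256 μg/mL: ≥ 16 μg/mL → Resistant
Doxycycline 0.5 μg/mL: in 0.5–1 μg/mL ⇒ intermediate
Ertapenem (256 μg/mL) ≥ 4 μg/mL — resistant
Imipenem: 16 μg/mL is ≥ 4 μg/mL — resistant
Nafcillin: 1 μg/mL is ≤ 1 μg/mL → Susceptible
Cefepime 0.12 μg/mL: ≤ 0.5 μg/mL ⇒ S
Meropenem: 0.25 μg/mL is ≤ 0.25 μg/mL — Susceptible

I, I, R, I, R, R, S, S, S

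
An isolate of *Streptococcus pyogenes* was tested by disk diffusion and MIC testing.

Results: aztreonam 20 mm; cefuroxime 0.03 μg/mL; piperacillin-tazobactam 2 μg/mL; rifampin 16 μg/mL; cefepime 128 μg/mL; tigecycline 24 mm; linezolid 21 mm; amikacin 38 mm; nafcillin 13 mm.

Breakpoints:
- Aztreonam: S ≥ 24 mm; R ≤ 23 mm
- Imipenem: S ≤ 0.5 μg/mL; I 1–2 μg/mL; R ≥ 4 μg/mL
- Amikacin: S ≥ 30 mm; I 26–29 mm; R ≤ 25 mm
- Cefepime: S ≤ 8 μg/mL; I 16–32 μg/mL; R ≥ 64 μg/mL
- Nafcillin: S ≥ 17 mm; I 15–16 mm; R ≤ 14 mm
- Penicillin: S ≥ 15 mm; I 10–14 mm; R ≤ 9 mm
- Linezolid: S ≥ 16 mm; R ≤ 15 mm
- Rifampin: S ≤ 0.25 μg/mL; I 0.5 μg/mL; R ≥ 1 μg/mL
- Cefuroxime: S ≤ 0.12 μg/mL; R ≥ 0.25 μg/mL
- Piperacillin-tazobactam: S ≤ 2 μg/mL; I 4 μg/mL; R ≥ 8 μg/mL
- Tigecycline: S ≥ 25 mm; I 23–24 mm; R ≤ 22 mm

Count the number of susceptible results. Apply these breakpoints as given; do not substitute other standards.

4

Aztreonam (20 mm) ≤ 23 mm ⇒ R
Cefuroxime: 0.03 μg/mL is ≤ 0.12 μg/mL → susceptible
Piperacillin-tazobactam (2 μg/mL) ≤ 2 μg/mL ⇒ S
Rifampin (16 μg/mL) ≥ 1 μg/mL ⇒ resistant
Cefepime 128 μg/mL: ≥ 64 μg/mL → R
Tigecycline: 24 mm is in 23–24 mm → Intermediate
Linezolid: 21 mm is ≥ 16 mm → susceptible
Amikacin 38 mm: ≥ 30 mm ⇒ Susceptible
Nafcillin 13 mm: ≤ 14 mm ⇒ R
Susceptible: 4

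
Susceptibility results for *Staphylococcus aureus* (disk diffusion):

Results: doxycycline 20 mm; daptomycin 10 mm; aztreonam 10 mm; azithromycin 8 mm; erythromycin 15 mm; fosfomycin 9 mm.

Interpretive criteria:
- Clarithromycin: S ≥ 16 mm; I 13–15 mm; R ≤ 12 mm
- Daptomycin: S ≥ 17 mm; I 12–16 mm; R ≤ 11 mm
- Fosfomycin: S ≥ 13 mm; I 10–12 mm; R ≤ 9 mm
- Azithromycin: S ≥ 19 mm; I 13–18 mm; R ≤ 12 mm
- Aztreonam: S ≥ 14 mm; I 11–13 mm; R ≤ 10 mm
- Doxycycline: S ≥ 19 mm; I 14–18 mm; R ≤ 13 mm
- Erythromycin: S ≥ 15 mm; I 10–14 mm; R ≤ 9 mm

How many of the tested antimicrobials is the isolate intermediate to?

Doxycycline: 20 mm is ≥ 19 mm — susceptible
Daptomycin 10 mm: ≤ 11 mm ⇒ resistant
Aztreonam (10 mm) ≤ 10 mm — resistant
Azithromycin: 8 mm is ≤ 12 mm ⇒ R
Erythromycin (15 mm) ≥ 15 mm ⇒ susceptible
Fosfomycin (9 mm) ≤ 9 mm — R
Intermediate: 0

0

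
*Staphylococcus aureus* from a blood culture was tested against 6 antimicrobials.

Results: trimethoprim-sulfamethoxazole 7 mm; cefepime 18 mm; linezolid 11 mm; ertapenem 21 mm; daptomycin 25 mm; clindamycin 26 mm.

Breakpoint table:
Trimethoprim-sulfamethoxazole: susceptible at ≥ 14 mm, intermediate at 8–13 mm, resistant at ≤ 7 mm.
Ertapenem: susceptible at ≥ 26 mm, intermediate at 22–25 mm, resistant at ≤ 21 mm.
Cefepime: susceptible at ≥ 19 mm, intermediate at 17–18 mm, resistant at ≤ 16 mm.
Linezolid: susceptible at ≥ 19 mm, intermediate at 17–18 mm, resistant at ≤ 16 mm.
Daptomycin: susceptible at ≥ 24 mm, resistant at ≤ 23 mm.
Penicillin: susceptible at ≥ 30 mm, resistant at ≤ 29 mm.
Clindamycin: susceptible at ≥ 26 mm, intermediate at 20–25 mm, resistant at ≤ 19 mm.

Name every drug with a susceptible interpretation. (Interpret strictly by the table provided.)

Trimethoprim-sulfamethoxazole 7 mm: ≤ 7 mm → resistant
Cefepime 18 mm: in 17–18 mm ⇒ Intermediate
Linezolid: 11 mm is ≤ 16 mm ⇒ R
Ertapenem 21 mm: ≤ 21 mm — Resistant
Daptomycin: 25 mm is ≥ 24 mm ⇒ susceptible
Clindamycin (26 mm) ≥ 26 mm → susceptible

daptomycin, clindamycin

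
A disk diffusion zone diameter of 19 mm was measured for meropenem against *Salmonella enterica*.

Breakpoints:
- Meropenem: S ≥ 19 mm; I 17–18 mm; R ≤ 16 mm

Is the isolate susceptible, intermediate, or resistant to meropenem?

S

Meropenem 19 mm: ≥ 19 mm → Susceptible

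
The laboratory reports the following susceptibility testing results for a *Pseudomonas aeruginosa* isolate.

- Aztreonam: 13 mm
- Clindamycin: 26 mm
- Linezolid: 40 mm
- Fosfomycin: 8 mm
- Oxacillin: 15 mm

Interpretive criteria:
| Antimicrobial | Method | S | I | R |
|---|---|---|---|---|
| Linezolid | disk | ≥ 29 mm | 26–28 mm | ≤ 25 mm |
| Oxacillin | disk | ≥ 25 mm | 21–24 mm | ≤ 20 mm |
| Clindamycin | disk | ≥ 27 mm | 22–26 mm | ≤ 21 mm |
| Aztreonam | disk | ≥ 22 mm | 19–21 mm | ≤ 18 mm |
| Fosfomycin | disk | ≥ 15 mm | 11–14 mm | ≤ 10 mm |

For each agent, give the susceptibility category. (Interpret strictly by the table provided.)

Aztreonam (13 mm) ≤ 18 mm — R
Clindamycin: 26 mm is in 22–26 mm → intermediate
Linezolid: 40 mm is ≥ 29 mm → susceptible
Fosfomycin (8 mm) ≤ 10 mm — Resistant
Oxacillin (15 mm) ≤ 20 mm ⇒ resistant

R, I, S, R, R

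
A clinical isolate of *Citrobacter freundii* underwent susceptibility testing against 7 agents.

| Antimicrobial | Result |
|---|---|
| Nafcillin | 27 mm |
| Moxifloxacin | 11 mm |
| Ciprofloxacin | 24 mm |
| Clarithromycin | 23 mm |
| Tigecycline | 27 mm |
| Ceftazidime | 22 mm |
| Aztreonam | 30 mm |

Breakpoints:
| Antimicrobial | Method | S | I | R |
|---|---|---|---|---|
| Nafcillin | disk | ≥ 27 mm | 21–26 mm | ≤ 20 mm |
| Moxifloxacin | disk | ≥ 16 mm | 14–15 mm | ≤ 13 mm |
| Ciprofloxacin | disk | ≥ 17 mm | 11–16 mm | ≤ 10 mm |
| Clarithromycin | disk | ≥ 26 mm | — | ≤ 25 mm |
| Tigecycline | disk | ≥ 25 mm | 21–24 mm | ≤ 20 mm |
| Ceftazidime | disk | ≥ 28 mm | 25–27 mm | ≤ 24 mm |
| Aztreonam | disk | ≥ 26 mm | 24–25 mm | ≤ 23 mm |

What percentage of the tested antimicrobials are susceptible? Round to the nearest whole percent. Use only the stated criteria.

Nafcillin (27 mm) ≥ 27 mm — Susceptible
Moxifloxacin 11 mm: ≤ 13 mm ⇒ Resistant
Ciprofloxacin 24 mm: ≥ 17 mm ⇒ Susceptible
Clarithromycin: 23 mm is ≤ 25 mm → Resistant
Tigecycline (27 mm) ≥ 25 mm — Susceptible
Ceftazidime (22 mm) ≤ 24 mm ⇒ resistant
Aztreonam 30 mm: ≥ 26 mm ⇒ susceptible
Susceptible: 4/7

57%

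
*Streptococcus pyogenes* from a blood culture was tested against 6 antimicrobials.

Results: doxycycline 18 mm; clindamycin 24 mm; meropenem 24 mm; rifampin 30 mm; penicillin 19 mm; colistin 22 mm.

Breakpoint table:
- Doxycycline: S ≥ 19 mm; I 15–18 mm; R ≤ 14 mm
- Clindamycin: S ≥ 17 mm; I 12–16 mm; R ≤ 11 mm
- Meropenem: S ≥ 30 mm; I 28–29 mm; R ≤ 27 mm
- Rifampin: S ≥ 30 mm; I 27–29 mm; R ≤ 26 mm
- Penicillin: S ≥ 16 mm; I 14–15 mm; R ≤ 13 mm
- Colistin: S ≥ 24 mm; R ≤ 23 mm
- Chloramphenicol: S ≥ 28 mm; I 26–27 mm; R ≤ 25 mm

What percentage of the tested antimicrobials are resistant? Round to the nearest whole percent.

33%

Doxycycline 18 mm: in 15–18 mm — intermediate
Clindamycin (24 mm) ≥ 17 mm — susceptible
Meropenem: 24 mm is ≤ 27 mm — resistant
Rifampin 30 mm: ≥ 30 mm — susceptible
Penicillin 19 mm: ≥ 16 mm ⇒ S
Colistin 22 mm: ≤ 23 mm → resistant
Resistant: 2/6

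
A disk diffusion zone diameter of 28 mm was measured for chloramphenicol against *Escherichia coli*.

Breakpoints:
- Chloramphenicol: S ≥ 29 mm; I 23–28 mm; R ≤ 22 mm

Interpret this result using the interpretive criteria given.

I

Chloramphenicol 28 mm: in 23–28 mm — Intermediate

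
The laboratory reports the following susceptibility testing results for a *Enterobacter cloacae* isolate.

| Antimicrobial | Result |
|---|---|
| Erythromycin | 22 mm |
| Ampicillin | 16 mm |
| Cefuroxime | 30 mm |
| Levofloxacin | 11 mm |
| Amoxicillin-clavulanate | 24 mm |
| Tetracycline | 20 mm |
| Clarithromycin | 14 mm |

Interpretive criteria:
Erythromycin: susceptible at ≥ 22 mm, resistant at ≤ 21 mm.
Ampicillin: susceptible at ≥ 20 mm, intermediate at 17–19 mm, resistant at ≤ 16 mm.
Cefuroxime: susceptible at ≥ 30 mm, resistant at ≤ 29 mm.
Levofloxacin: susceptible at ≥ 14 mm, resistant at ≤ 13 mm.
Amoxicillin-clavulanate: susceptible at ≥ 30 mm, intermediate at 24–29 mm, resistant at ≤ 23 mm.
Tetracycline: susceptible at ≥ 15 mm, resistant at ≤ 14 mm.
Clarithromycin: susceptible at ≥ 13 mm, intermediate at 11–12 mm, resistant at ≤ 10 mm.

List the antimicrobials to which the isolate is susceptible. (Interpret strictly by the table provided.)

Erythromycin: 22 mm is ≥ 22 mm ⇒ Susceptible
Ampicillin (16 mm) ≤ 16 mm ⇒ Resistant
Cefuroxime 30 mm: ≥ 30 mm ⇒ Susceptible
Levofloxacin 11 mm: ≤ 13 mm — resistant
Amoxicillin-clavulanate 24 mm: in 24–29 mm — intermediate
Tetracycline (20 mm) ≥ 15 mm — Susceptible
Clarithromycin (14 mm) ≥ 13 mm → susceptible

erythromycin, cefuroxime, tetracycline, clarithromycin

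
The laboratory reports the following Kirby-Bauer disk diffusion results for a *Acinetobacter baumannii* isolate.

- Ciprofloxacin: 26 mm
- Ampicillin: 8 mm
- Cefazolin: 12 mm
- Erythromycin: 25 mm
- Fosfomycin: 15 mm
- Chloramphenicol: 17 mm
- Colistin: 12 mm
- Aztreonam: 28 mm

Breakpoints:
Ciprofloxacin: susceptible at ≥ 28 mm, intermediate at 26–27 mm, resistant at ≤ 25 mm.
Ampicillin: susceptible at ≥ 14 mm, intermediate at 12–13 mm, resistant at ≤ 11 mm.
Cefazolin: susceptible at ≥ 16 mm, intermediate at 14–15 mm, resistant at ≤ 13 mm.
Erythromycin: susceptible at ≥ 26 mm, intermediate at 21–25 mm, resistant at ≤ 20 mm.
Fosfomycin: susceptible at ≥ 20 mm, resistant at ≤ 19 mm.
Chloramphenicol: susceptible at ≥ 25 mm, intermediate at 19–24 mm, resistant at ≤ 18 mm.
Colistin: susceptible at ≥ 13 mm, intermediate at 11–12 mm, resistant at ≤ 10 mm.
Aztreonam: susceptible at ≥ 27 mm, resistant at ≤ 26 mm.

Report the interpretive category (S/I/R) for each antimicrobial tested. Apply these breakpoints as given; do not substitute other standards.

Ciprofloxacin 26 mm: in 26–27 mm — Intermediate
Ampicillin: 8 mm is ≤ 11 mm ⇒ R
Cefazolin (12 mm) ≤ 13 mm — resistant
Erythromycin: 25 mm is in 21–25 mm ⇒ Intermediate
Fosfomycin: 15 mm is ≤ 19 mm ⇒ Resistant
Chloramphenicol: 17 mm is ≤ 18 mm → R
Colistin 12 mm: in 11–12 mm — I
Aztreonam: 28 mm is ≥ 27 mm — S

I, R, R, I, R, R, I, S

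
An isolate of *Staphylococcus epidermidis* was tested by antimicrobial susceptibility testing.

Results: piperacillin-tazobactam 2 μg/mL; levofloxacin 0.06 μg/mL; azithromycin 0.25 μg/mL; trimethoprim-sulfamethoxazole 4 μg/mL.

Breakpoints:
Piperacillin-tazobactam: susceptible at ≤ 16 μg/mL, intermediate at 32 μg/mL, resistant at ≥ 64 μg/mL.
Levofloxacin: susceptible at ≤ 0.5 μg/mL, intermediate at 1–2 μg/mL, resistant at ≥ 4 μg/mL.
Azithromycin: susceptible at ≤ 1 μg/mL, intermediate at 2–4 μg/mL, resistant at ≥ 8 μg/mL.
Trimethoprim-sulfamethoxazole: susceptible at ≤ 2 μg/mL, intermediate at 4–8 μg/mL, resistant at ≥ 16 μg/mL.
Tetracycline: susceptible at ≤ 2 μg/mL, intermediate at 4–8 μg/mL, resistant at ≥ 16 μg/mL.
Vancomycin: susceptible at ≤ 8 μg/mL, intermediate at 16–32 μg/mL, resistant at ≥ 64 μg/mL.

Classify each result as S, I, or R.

S, S, S, I

Piperacillin-tazobactam: 2 μg/mL is ≤ 16 μg/mL → S
Levofloxacin (0.06 μg/mL) ≤ 0.5 μg/mL → susceptible
Azithromycin (0.25 μg/mL) ≤ 1 μg/mL → S
Trimethoprim-sulfamethoxazole (4 μg/mL) in 4–8 μg/mL — I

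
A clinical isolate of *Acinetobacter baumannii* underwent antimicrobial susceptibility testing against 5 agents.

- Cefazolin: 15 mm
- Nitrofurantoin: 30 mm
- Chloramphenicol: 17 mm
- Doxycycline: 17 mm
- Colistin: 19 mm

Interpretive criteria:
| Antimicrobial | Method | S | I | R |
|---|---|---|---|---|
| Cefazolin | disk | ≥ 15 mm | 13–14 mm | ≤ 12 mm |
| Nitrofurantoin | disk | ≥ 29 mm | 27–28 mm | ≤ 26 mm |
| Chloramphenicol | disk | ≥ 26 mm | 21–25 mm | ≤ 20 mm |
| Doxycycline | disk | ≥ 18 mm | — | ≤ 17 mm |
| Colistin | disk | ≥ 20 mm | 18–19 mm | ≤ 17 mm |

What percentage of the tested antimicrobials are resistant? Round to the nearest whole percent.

Cefazolin (15 mm) ≥ 15 mm → Susceptible
Nitrofurantoin: 30 mm is ≥ 29 mm ⇒ S
Chloramphenicol: 17 mm is ≤ 20 mm ⇒ resistant
Doxycycline (17 mm) ≤ 17 mm ⇒ Resistant
Colistin (19 mm) in 18–19 mm — Intermediate
Resistant: 2/5

40%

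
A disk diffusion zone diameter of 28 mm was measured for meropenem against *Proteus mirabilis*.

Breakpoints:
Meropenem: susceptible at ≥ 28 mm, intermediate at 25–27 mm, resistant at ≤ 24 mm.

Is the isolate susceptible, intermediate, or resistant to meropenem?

Susceptible

Meropenem: 28 mm is ≥ 28 mm — S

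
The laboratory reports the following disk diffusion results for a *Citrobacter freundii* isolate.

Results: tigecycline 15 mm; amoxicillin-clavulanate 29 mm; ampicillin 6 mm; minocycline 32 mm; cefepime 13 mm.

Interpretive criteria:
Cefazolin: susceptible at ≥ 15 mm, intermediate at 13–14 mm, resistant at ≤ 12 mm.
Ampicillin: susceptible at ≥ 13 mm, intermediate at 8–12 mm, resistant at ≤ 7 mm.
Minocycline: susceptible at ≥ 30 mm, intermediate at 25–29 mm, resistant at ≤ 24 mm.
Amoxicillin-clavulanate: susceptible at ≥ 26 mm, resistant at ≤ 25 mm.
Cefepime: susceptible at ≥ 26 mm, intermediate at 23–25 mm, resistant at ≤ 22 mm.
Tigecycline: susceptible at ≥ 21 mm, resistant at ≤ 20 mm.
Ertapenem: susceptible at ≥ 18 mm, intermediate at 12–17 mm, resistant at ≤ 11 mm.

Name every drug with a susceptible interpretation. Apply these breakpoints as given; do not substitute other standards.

amoxicillin-clavulanate, minocycline

Tigecycline: 15 mm is ≤ 20 mm ⇒ R
Amoxicillin-clavulanate: 29 mm is ≥ 26 mm ⇒ S
Ampicillin: 6 mm is ≤ 7 mm — R
Minocycline 32 mm: ≥ 30 mm — Susceptible
Cefepime 13 mm: ≤ 22 mm — resistant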